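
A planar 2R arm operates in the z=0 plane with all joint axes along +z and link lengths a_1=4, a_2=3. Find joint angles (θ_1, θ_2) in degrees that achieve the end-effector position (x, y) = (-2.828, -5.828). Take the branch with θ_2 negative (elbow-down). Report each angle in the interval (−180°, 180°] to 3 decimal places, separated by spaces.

cos θ_2 = (41.9632−4²−3²)/(2·4·3) = 0.7068; θ_2 = -45.0250° (elbow-down)
β = atan2(-5.8280,-2.8280) = -115.8847°; ψ = atan2(-2.1222,6.1204) = -19.1240°
θ_1 = β − ψ = -96.7607°

-96.761 -45.025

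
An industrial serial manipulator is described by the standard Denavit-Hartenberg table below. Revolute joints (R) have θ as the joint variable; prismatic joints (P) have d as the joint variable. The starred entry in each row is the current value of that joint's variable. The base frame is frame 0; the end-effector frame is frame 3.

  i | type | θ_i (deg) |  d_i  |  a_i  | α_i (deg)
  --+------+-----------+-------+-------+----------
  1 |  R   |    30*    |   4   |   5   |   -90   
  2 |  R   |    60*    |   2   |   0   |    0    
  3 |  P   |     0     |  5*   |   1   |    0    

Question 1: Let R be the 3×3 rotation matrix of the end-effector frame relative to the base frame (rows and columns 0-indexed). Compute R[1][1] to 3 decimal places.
-0.433

End-effector y-axis (col 1 of R) = (-0.7500,-0.4330,-0.5000)
R[1][1] = -0.4330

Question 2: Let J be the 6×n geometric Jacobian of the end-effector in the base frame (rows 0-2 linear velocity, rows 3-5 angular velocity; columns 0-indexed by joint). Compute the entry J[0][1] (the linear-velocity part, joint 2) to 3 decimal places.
-0.750

axis z_1 = (-0.5000,0.8660,0.0000); lever o_n−o_1 = (-3.0670,6.3122,-0.8660)
cross product → J_v[:, 1] = (-0.7500,-0.4330,-0.5000)
J_ω[:, 1] = z_1
entry J[0][1] = -0.7500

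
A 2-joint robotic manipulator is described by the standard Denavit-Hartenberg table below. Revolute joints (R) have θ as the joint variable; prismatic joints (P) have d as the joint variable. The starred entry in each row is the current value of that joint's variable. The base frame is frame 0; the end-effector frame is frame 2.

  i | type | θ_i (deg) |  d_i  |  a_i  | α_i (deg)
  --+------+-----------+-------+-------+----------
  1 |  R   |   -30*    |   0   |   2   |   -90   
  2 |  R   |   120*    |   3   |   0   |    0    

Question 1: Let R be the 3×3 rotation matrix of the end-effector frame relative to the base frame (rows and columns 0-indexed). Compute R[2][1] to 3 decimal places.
End-effector y-axis (col 1 of R) = (-0.7500,0.4330,0.5000)
R[2][1] = 0.5000

0.500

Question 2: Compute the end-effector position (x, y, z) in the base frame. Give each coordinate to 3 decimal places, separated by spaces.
after link 1: o_1 = (1.7321, -1.0000, 0.0000)
after link 2: o_2 = (3.2321, 1.5981, 0.0000)

3.232 1.598 0.000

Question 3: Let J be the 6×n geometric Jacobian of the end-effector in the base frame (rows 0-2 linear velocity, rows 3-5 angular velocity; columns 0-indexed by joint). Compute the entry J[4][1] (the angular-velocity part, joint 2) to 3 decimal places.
0.866

axis z_1 = (0.5000,0.8660,0.0000); lever o_n−o_1 = (1.5000,2.5981,0.0000)
cross product → J_v[:, 1] = (-0.0000,0.0000,0.0000)
J_ω[:, 1] = z_1
entry J[4][1] = 0.8660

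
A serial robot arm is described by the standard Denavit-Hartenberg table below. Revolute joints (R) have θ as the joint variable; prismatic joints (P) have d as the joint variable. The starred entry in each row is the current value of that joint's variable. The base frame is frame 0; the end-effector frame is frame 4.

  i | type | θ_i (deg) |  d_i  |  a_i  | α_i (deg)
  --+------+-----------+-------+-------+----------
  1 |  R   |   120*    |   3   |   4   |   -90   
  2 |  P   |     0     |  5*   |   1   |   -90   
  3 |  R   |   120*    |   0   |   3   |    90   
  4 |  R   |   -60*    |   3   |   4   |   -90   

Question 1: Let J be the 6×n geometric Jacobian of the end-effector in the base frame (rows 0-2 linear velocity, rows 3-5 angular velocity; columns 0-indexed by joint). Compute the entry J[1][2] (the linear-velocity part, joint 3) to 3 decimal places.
-5.000

axis z_2 = (-0.0000,-0.0000,-1.0000); lever o_n−o_2 = (5.0000,3.0000,3.4641)
cross product → J_v[:, 2] = (3.0000,-5.0000,-0.0000)
J_ω[:, 2] = z_2
entry J[1][2] = -5.0000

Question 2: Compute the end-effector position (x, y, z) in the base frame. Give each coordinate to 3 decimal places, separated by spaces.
-1.830 4.830 6.464

after link 1: o_1 = (-2.0000, 3.4641, 3.0000)
after link 2: o_2 = (-6.8301, 1.8301, 3.0000)
after link 3: o_3 = (-3.8301, 1.8301, 3.0000)
after link 4: o_4 = (-1.8301, 4.8301, 6.4641)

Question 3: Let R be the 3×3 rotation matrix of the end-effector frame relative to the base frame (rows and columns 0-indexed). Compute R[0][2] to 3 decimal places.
0.866

End-effector z-axis (col 2 of R) = (0.8660,-0.0000,-0.5000)
R[0][2] = 0.8660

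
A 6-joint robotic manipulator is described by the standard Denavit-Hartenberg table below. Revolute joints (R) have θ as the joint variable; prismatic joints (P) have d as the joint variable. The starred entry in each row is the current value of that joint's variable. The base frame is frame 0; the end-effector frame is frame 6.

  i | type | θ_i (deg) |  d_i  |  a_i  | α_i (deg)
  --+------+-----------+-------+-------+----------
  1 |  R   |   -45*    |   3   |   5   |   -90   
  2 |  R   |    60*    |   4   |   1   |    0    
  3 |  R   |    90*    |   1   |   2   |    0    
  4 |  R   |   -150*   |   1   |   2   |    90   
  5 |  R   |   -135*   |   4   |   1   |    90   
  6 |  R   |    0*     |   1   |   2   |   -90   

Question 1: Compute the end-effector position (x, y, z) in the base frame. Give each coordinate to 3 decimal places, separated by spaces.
after link 1: o_1 = (3.5355, -3.5355, 3.0000)
after link 2: o_2 = (6.7175, -1.0607, 2.1340)
after link 3: o_3 = (6.1999, 0.8712, 1.1340)
after link 4: o_4 = (8.3212, 0.1641, 1.1340)
after link 5: o_5 = (7.3212, 0.1641, 5.1340)
after link 6: o_6 = (5.3212, 1.1641, 5.1340)

5.321 1.164 5.134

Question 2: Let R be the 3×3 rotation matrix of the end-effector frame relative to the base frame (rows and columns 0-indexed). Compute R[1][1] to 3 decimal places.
-1.000

End-effector y-axis (col 1 of R) = (0.0000,-1.0000,0.0000)
R[1][1] = -1.0000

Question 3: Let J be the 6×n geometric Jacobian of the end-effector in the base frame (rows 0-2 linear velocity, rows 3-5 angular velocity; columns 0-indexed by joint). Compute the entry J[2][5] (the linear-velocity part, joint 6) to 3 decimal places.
axis z_5 = (-0.0000,1.0000,-0.0000); lever o_n−o_5 = (-2.0000,1.0000,0.0000)
cross product → J_v[:, 5] = (0.0000,0.0000,2.0000)
J_ω[:, 5] = z_5
entry J[2][5] = 2.0000

2.000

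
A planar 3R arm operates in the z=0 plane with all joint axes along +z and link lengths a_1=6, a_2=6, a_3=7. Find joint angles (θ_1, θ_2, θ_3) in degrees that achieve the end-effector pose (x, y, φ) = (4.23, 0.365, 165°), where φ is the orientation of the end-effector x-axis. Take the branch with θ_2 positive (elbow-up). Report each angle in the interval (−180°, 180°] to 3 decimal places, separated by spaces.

wrist centre = target − a_3·(cos φ, sin φ) = (10.9915, -1.4467)
cos θ_2 = (122.9057−6²−6²)/(2·6·6) = 0.7070; θ_2 = 45.0068° (elbow-up)
β = atan2(-1.4467,10.9915) = -7.4983°; ψ = atan2(4.2431,10.2421) = 22.5034°
θ_1 = β − ψ = -30.0017°
θ_3 = φ − θ_1 − θ_2 = 149.9950° (wrapped to (-180°,180°])

-30.002 45.007 149.995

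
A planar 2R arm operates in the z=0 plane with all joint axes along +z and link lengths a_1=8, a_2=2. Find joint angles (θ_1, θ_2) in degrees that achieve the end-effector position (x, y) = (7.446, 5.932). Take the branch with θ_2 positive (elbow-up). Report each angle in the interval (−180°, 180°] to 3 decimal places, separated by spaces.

30.002 44.990

cos θ_2 = (90.6315−8²−2²)/(2·8·2) = 0.7072; θ_2 = 44.9896° (elbow-up)
β = atan2(5.9320,7.4460) = 38.5433°; ψ = atan2(1.4140,9.4145) = 8.5414°
θ_1 = β − ψ = 30.0019°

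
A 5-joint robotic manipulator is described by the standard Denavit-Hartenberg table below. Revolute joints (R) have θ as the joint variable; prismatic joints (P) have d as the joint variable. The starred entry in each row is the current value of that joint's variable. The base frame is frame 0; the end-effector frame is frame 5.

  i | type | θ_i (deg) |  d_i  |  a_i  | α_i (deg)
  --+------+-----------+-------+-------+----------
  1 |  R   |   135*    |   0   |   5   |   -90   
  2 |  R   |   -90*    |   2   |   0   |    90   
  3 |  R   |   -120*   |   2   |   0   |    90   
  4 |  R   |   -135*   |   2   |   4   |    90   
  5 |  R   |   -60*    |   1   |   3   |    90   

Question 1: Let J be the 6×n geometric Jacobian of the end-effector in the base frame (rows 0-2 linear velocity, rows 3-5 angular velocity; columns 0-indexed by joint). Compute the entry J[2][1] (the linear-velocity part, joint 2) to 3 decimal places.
-1.182

axis z_1 = (-0.7071,-0.7071,0.0000); lever o_n−o_1 = (-4.8531,-3.1816,2.8160)
cross product → J_v[:, 1] = (-1.9912,1.9912,-1.1820)
J_ω[:, 1] = z_1
entry J[2][1] = -1.1820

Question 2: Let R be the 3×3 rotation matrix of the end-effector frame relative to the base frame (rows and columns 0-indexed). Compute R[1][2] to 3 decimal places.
End-effector z-axis (col 2 of R) = (0.9848,0.1188,0.1268)
R[1][2] = 0.1188

0.119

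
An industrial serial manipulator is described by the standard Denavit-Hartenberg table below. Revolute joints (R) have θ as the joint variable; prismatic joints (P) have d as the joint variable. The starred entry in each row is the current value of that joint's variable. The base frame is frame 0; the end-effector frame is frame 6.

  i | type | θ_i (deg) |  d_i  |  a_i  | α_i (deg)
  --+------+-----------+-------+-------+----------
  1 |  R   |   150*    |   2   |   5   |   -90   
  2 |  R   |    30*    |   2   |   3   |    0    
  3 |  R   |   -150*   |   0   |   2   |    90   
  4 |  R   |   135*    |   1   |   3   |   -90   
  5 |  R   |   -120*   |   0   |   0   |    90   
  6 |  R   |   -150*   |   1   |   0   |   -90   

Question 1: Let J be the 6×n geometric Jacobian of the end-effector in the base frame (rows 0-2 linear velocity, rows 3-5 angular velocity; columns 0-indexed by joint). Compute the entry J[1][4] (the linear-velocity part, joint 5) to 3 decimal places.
-0.157

axis z_4 = (0.0474,0.7891,-0.6124); lever o_n−o_4 = (0.1964,0.5937,0.7803)
cross product → J_v[:, 4] = (0.9794,-0.1572,-0.1268)
J_ω[:, 4] = z_4
entry J[1][4] = -0.1572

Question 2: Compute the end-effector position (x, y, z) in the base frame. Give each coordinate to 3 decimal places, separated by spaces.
after link 1: o_1 = (-4.3301, 2.5000, 2.0000)
after link 2: o_2 = (-7.5801, 2.0670, 0.5000)
after link 3: o_3 = (-6.7141, 1.5670, 2.2321)
after link 4: o_4 = (-7.9433, -0.1728, -0.1051)
after link 5: o_5 = (-7.9433, -0.1728, -0.1051)
after link 6: o_6 = (-7.7470, 0.4209, 0.6753)

-7.747 0.421 0.675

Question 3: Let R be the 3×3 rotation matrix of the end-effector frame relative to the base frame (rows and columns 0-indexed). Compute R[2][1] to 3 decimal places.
-0.780

End-effector y-axis (col 1 of R) = (-0.1964,-0.5937,-0.7803)
R[2][1] = -0.7803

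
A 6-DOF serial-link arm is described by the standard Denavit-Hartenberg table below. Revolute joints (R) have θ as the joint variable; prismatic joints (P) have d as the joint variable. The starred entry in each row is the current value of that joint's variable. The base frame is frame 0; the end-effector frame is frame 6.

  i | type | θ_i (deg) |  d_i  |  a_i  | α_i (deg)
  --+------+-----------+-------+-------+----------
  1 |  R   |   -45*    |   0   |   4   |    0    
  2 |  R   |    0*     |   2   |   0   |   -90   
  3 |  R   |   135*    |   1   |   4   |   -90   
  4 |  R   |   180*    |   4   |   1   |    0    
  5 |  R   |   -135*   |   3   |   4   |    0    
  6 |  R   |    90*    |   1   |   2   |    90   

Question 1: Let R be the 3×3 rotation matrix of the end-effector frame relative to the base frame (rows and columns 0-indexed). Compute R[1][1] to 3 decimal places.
End-effector y-axis (col 1 of R) = (-0.5000,0.5000,0.7071)
R[1][1] = 0.5000

0.500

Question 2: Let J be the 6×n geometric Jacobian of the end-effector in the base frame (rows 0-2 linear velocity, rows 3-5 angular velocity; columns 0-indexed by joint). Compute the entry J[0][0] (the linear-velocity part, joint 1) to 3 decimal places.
-1.086

axis z_0 = ẑ; lever o_n−o_0 = (-5.6716,1.0858,4.5355)
cross product → J_v[:, 0] = (-1.0858,-5.6716,0.0000)
J_ω[:, 0] = z_0
entry J[0][0] = -1.0858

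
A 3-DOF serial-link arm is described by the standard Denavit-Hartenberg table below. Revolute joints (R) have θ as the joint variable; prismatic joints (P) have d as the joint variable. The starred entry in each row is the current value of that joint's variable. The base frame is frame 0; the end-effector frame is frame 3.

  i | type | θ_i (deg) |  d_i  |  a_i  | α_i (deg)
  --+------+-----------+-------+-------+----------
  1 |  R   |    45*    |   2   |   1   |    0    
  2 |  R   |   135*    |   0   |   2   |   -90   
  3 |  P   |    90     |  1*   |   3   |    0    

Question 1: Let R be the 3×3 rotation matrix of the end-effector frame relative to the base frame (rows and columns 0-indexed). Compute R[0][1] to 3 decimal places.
End-effector y-axis (col 1 of R) = (1.0000,-0.0000,-0.0000)
R[0][1] = 1.0000

1.000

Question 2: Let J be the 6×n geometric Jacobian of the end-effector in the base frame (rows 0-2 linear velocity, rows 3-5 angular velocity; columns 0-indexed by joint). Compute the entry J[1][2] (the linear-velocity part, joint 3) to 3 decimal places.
-1.000

prismatic axis z_2 = (-0.0000,-1.0000,0.0000)
J_v[:, 2] = z_2; J_ω[:, 2] = (0,0,0)
entry J[1][2] = -1.0000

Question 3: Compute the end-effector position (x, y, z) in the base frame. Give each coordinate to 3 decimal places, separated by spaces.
-1.293 -0.293 -1.000

after link 1: o_1 = (0.7071, 0.7071, 2.0000)
after link 2: o_2 = (-1.2929, 0.7071, 2.0000)
after link 3: o_3 = (-1.2929, -0.2929, -1.0000)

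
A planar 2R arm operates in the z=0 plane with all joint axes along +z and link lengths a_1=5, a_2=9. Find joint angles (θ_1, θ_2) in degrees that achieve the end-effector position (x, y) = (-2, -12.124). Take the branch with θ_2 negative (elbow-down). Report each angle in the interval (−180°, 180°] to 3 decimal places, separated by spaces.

-59.996 -60.006

cos θ_2 = (150.9914−5²−9²)/(2·5·9) = 0.4999; θ_2 = -60.0063° (elbow-down)
β = atan2(-12.1240,-2.0000) = -99.3673°; ψ = atan2(-7.7947,9.4991) = -39.3713°
θ_1 = β − ψ = -59.9959°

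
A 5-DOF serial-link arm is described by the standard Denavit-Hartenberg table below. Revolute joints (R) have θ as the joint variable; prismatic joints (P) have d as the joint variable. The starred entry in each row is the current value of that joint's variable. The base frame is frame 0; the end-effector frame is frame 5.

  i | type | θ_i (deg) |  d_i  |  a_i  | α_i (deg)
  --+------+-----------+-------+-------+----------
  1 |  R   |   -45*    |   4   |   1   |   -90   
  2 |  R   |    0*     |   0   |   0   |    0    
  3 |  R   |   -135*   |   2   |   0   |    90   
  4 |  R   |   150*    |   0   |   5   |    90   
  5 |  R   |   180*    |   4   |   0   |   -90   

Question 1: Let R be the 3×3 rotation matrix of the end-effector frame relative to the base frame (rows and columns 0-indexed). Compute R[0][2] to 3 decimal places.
End-effector z-axis (col 2 of R) = (0.5000,-0.5000,0.7071)
R[0][2] = 0.5000

0.500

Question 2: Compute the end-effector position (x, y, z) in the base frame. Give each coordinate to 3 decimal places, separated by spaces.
after link 1: o_1 = (0.7071, -0.7071, 4.0000)
after link 2: o_2 = (0.7071, -0.7071, 4.0000)
after link 3: o_3 = (2.1213, 0.7071, 4.0000)
after link 4: o_4 = (6.0542, 0.3098, 0.9381)
after link 5: o_5 = (7.5036, 3.7593, 2.3524)

7.504 3.759 2.352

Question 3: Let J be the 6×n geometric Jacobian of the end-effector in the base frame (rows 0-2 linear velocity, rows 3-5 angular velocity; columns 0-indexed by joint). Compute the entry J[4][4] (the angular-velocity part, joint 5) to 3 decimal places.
axis z_4 = (0.3624,0.8624,0.3536); lever o_n−o_4 = (1.4495,3.4495,1.4142)
cross product → J_v[:, 4] = (0.0000,0.0000,0.0000)
J_ω[:, 4] = z_4
entry J[4][4] = 0.8624

0.862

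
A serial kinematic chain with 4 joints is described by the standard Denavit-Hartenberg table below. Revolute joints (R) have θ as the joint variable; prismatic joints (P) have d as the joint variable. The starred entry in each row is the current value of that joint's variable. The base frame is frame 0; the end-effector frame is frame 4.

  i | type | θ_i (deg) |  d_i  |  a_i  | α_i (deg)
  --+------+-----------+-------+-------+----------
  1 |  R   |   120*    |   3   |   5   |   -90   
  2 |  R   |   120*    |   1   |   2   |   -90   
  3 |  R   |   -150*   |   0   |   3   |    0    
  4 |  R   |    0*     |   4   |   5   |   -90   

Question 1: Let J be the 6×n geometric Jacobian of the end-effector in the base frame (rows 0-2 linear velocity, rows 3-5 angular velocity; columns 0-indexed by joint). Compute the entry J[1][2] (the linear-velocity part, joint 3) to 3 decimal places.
axis z_2 = (0.4330,-0.7500,0.5000); lever o_n−o_2 = (-3.4641,-2.0000,8.0000)
cross product → J_v[:, 2] = (-5.0000,-5.1962,-3.4641)
J_ω[:, 2] = z_2
entry J[1][2] = -5.1962

-5.196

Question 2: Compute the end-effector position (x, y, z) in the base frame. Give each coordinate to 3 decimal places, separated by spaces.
-6.330 0.964 9.268

after link 1: o_1 = (-2.5000, 4.3301, 3.0000)
after link 2: o_2 = (-2.8660, 2.9641, 1.2679)
after link 3: o_3 = (-4.8146, 3.3391, 3.5179)
after link 4: o_4 = (-6.3301, 0.9641, 9.2679)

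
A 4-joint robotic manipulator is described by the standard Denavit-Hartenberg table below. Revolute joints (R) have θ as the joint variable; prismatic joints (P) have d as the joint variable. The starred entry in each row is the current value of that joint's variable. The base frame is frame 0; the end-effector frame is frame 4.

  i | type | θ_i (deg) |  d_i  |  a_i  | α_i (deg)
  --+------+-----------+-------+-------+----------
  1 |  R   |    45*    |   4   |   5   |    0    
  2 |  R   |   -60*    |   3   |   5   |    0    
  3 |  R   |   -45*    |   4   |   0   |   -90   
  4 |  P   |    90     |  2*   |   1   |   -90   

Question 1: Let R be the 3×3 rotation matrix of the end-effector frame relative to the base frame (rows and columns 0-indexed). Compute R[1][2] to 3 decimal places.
0.866

End-effector z-axis (col 2 of R) = (-0.5000,0.8660,-0.0000)
R[1][2] = 0.8660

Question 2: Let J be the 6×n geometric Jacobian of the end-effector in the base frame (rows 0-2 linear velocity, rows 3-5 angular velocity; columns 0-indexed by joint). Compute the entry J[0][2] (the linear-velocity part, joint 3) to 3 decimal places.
-1.000

axis z_2 = (0.0000,0.0000,1.0000); lever o_n−o_2 = (1.7321,1.0000,3.0000)
cross product → J_v[:, 2] = (-1.0000,1.7321,0.0000)
J_ω[:, 2] = z_2
entry J[0][2] = -1.0000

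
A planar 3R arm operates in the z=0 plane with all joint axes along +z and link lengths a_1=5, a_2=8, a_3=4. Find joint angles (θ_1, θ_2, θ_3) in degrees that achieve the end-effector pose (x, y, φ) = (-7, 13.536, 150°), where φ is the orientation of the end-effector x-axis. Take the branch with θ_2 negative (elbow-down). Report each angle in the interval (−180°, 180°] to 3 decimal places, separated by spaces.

134.992 -44.986 59.994

wrist centre = target − a_3·(cos φ, sin φ) = (-3.5359, 11.5360)
cos θ_2 = (145.5819−5²−8²)/(2·5·8) = 0.7073; θ_2 = -44.9865° (elbow-down)
β = atan2(11.5360,-3.5359) = 107.0408°; ψ = atan2(-5.6555,10.6582) = -27.9516°
θ_1 = β − ψ = 134.9924°
θ_3 = φ − θ_1 − θ_2 = 59.9941° (wrapped to (-180°,180°])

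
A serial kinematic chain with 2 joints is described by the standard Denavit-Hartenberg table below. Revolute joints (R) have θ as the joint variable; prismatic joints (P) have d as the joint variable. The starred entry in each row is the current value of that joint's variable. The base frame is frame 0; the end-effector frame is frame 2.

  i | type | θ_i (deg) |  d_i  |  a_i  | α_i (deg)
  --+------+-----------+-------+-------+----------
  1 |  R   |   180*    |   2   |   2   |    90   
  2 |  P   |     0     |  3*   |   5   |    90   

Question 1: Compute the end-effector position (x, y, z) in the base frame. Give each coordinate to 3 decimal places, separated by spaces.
after link 1: o_1 = (-2.0000, 0.0000, 2.0000)
after link 2: o_2 = (-7.0000, 3.0000, 2.0000)

-7.000 3.000 2.000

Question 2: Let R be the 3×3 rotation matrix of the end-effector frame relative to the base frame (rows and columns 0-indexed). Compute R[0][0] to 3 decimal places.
End-effector x-axis (col 0 of R) = (-1.0000,0.0000,0.0000)
R[0][0] = -1.0000

-1.000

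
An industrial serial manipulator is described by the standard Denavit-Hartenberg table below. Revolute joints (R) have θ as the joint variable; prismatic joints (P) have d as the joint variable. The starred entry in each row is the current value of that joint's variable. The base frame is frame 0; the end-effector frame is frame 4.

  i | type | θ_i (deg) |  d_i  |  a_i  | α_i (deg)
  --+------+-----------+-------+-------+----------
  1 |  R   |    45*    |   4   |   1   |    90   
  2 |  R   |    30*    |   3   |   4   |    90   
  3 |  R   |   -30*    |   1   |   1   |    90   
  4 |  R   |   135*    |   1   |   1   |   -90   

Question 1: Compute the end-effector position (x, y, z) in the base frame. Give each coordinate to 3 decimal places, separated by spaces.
5.015 2.204 4.398

after link 1: o_1 = (0.7071, 0.7071, 4.0000)
after link 2: o_2 = (5.2779, 1.0353, 6.0000)
after link 3: o_3 = (5.8082, 2.2727, 5.5670)
after link 4: o_4 = (5.0147, 2.2039, 4.3984)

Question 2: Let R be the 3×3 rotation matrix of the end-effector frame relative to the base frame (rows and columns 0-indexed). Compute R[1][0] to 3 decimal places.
-0.375

End-effector x-axis (col 0 of R) = (0.1250,-0.3750,-0.9186)
R[1][0] = -0.3750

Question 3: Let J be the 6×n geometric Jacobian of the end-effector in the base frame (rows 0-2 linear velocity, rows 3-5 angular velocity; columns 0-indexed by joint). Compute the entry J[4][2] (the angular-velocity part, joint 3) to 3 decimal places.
axis z_2 = (0.3536,0.3536,-0.8660); lever o_n−o_2 = (-0.2632,1.1686,-1.6016)
cross product → J_v[:, 2] = (0.4458,0.7942,0.5062)
J_ω[:, 2] = z_2
entry J[4][2] = 0.3536

0.354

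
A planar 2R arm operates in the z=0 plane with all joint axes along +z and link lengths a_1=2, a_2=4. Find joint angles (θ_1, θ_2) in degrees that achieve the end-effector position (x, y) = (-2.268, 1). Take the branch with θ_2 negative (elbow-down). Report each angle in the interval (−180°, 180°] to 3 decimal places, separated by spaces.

cos θ_2 = (6.1438−2²−4²)/(2·2·4) = -0.8660; θ_2 = -149.9983° (elbow-down)
β = atan2(1.0000,-2.2680) = 156.2065°; ψ = atan2(-2.0001,-1.4640) = -126.2036°
θ_1 = β − ψ = 282.4101°

-77.590 -149.998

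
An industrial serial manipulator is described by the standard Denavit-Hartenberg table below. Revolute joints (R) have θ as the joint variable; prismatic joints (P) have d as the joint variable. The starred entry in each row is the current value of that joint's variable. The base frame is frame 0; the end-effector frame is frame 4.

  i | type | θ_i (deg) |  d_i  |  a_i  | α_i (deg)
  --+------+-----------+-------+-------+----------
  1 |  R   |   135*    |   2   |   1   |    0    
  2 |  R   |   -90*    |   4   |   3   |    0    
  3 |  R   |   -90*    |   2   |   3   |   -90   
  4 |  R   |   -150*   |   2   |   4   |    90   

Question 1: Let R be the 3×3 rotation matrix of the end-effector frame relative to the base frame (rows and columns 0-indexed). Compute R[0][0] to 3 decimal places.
End-effector x-axis (col 0 of R) = (-0.6124,0.6124,0.5000)
R[0][0] = -0.6124

-0.612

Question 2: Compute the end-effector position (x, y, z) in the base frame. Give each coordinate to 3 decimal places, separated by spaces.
after link 1: o_1 = (-0.7071, 0.7071, 2.0000)
after link 2: o_2 = (1.4142, 2.8284, 6.0000)
after link 3: o_3 = (3.5355, 0.7071, 8.0000)
after link 4: o_4 = (2.5003, 4.5708, 10.0000)

2.500 4.571 10.000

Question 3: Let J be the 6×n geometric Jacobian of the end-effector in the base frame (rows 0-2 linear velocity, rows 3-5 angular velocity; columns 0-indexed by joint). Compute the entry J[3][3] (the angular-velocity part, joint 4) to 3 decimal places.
0.707

axis z_3 = (0.7071,0.7071,0.0000); lever o_n−o_3 = (-1.0353,3.8637,2.0000)
cross product → J_v[:, 3] = (1.4142,-1.4142,3.4641)
J_ω[:, 3] = z_3
entry J[3][3] = 0.7071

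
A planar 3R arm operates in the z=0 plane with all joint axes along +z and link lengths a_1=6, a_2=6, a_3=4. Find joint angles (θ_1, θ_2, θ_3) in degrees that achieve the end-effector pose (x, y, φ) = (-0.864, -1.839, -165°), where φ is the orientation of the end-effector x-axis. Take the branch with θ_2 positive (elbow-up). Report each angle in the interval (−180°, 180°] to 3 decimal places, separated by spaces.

-90.001 150.003 134.998

wrist centre = target − a_3·(cos φ, sin φ) = (2.9997, -0.8037)
cos θ_2 = (9.6442−6²−6²)/(2·6·6) = -0.8661; θ_2 = 150.0031° (elbow-up)
β = atan2(-0.8037,2.9997) = -14.9992°; ψ = atan2(2.9997,0.8037) = 75.0016°
θ_1 = β − ψ = -90.0008°
θ_3 = φ − θ_1 − θ_2 = 134.9976° (wrapped to (-180°,180°])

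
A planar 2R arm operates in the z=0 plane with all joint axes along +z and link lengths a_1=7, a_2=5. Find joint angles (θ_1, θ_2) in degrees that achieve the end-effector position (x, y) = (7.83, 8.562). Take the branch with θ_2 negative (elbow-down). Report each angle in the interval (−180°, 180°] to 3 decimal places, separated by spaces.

cos θ_2 = (134.6167−7²−5²)/(2·7·5) = 0.8660; θ_2 = -30.0082° (elbow-down)
β = atan2(8.5620,7.8300) = 47.5569°; ψ = atan2(-2.5006,11.3298) = -12.4464°
θ_1 = β − ψ = 60.0033°

60.003 -30.008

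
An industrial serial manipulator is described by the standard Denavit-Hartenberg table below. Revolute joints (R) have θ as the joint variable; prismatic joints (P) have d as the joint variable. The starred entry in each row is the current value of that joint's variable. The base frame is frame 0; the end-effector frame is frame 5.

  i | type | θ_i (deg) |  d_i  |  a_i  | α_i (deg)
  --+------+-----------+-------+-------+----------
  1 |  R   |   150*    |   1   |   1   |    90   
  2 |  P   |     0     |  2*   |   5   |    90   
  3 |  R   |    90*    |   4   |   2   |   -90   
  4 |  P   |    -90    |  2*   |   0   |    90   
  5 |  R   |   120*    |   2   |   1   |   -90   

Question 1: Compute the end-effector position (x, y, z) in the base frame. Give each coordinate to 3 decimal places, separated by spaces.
-1.714 3.299 -2.500

after link 1: o_1 = (-0.8660, 0.5000, 1.0000)
after link 2: o_2 = (-4.1962, 4.7321, 1.0000)
after link 3: o_3 = (-3.1962, 6.4641, -3.0000)
after link 4: o_4 = (-1.4641, 5.4641, -3.0000)
after link 5: o_5 = (-1.7141, 3.2990, -2.5000)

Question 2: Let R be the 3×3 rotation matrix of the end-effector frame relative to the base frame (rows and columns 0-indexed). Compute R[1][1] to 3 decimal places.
0.866

End-effector y-axis (col 1 of R) = (0.5000,0.8660,0.0000)
R[1][1] = 0.8660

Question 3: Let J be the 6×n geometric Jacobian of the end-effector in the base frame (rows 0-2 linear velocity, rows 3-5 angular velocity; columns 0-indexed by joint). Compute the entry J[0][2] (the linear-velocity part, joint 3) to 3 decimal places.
-1.433

axis z_2 = (0.0000,0.0000,-1.0000); lever o_n−o_2 = (2.4821,-1.4330,-3.5000)
cross product → J_v[:, 2] = (-1.4330,-2.4821,-0.0000)
J_ω[:, 2] = z_2
entry J[0][2] = -1.4330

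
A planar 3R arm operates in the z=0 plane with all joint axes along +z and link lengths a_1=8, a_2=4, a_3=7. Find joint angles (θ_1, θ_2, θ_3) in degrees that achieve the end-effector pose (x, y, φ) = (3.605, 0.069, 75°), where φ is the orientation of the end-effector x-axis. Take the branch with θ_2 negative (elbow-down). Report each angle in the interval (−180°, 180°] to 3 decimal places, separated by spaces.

wrist centre = target − a_3·(cos φ, sin φ) = (1.7933, -6.6925)
cos θ_2 = (48.0051−8²−4²)/(2·8·4) = -0.4999; θ_2 = -119.9947° (elbow-down)
β = atan2(-6.6925,1.7933) = -74.9998°; ψ = atan2(-3.4643,6.0003) = -30.0000°
θ_1 = β − ψ = -44.9998°
θ_3 = φ − θ_1 − θ_2 = -120.0055° (wrapped to (-180°,180°])

-45.000 -119.995 -120.005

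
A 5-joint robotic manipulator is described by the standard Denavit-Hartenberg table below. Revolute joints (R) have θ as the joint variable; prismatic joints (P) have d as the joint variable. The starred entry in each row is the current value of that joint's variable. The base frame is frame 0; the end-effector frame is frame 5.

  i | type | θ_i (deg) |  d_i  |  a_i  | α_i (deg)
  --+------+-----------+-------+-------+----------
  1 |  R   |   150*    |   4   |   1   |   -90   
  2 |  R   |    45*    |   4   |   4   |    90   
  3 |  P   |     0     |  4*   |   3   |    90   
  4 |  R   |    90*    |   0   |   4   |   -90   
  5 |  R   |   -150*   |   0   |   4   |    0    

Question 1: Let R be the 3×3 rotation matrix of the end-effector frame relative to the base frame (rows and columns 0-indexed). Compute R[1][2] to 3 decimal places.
End-effector z-axis (col 2 of R) = (0.6124,-0.3536,0.7071)
R[1][2] = -0.3536

-0.354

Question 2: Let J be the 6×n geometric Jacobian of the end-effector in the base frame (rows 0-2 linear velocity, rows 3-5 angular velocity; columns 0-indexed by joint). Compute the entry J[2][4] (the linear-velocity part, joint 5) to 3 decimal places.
axis z_4 = (0.6124,-0.3536,0.7071); lever o_n−o_4 = (3.1213,0.5073,-2.4495)
cross product → J_v[:, 4] = (0.5073,3.7071,1.4142)
J_ω[:, 4] = z_4
entry J[2][4] = 1.4142

1.414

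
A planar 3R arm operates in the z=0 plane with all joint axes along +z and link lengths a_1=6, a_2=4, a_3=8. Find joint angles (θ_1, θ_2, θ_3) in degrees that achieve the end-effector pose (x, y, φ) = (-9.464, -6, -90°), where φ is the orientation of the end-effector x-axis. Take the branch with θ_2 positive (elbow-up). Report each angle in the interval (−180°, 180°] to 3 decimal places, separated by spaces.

wrist centre = target − a_3·(cos φ, sin φ) = (-9.4640, 2.0000)
cos θ_2 = (93.5673−6²−4²)/(2·6·4) = 0.8660; θ_2 = 30.0046° (elbow-up)
β = atan2(2.0000,-9.4640) = 168.0674°; ψ = atan2(2.0003,9.4639) = 11.9343°
θ_1 = β − ψ = 156.1331°
θ_3 = φ − θ_1 − θ_2 = 83.8623° (wrapped to (-180°,180°])

156.133 30.005 83.862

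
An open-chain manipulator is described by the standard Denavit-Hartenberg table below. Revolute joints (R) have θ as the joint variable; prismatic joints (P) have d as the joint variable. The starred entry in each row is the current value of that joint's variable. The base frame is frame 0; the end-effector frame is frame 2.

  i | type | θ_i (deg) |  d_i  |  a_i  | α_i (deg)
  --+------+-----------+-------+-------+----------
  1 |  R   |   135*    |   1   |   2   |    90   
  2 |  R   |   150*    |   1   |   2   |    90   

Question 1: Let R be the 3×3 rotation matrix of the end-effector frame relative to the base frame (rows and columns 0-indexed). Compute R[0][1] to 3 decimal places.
End-effector y-axis (col 1 of R) = (0.7071,0.7071,0.0000)
R[0][1] = 0.7071

0.707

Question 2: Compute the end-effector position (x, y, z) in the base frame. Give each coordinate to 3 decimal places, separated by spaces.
0.518 0.897 2.000

after link 1: o_1 = (-1.4142, 1.4142, 1.0000)
after link 2: o_2 = (0.5176, 0.8966, 2.0000)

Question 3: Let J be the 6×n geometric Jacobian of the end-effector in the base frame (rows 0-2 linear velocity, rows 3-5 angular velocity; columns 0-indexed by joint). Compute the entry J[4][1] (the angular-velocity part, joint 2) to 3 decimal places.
axis z_1 = (0.7071,0.7071,0.0000); lever o_n−o_1 = (1.9319,-0.5176,1.0000)
cross product → J_v[:, 1] = (0.7071,-0.7071,-1.7321)
J_ω[:, 1] = z_1
entry J[4][1] = 0.7071

0.707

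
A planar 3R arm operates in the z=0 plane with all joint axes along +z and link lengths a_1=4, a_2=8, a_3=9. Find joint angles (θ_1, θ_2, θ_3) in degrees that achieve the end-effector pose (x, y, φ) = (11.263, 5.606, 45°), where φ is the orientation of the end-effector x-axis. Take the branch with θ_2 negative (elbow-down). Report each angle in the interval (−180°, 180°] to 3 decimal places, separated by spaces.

wrist centre = target − a_3·(cos φ, sin φ) = (4.8990, -0.7580)
cos θ_2 = (24.5751−4²−8²)/(2·4·8) = -0.8660; θ_2 = -149.9987° (elbow-down)
β = atan2(-0.7580,4.8990) = -8.7949°; ψ = atan2(-4.0002,-2.9281) = -126.2041°
θ_1 = β − ψ = 117.4093°
θ_3 = φ − θ_1 − θ_2 = 77.5894° (wrapped to (-180°,180°])

117.409 -149.999 77.589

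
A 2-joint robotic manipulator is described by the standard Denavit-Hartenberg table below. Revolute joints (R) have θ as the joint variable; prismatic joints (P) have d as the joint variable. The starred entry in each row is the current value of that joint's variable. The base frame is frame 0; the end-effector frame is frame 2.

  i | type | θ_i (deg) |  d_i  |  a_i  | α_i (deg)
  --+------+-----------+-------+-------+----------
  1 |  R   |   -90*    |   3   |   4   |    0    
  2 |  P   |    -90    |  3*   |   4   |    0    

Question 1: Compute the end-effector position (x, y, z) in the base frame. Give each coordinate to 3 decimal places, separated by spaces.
-4.000 -4.000 6.000

after link 1: o_1 = (0.0000, -4.0000, 3.0000)
after link 2: o_2 = (-4.0000, -4.0000, 6.0000)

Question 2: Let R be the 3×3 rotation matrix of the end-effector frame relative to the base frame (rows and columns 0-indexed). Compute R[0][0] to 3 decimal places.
End-effector x-axis (col 0 of R) = (-1.0000,-0.0000,0.0000)
R[0][0] = -1.0000

-1.000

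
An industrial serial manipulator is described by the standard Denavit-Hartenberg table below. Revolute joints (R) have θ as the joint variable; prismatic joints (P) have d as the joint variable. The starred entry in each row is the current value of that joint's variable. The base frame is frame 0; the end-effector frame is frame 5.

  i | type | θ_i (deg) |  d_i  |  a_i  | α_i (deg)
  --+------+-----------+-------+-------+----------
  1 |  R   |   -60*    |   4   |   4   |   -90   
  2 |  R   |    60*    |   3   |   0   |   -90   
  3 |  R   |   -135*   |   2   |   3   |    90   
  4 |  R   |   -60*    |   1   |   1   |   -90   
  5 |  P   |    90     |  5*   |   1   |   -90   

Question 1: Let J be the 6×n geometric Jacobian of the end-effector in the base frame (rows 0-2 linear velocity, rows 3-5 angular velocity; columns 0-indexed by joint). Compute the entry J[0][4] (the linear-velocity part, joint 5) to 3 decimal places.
0.161

prismatic axis z_4 = (0.1607,0.9464,0.2803)
J_v[:, 4] = z_4; J_ω[:, 4] = (0,0,0)
entry J[0][4] = 0.1607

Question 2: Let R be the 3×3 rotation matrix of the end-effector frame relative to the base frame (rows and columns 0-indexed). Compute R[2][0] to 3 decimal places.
-0.612

End-effector x-axis (col 0 of R) = (0.7891,0.0474,-0.6124)
R[2][0] = -0.6124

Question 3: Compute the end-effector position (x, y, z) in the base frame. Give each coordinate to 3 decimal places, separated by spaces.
after link 1: o_1 = (2.0000, -3.4641, 4.0000)
after link 2: o_2 = (4.5981, -1.9641, 4.0000)
after link 3: o_3 = (5.0388, 1.5151, 4.8371)
after link 4: o_4 = (4.8425, 1.1481, 6.1887)
after link 5: o_5 = (6.4353, 5.9272, 6.9780)

6.435 5.927 6.978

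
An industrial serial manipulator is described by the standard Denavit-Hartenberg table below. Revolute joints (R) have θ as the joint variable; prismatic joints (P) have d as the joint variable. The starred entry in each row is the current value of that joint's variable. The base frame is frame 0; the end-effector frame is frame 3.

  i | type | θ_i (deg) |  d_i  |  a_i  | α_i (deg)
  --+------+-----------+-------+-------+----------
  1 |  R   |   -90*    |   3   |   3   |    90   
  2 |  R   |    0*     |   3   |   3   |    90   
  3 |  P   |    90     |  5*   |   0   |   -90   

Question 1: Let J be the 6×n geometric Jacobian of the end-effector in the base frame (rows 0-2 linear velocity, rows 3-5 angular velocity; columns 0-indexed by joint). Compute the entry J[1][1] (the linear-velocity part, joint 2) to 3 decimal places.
-5.000

axis z_1 = (-1.0000,-0.0000,0.0000); lever o_n−o_1 = (-3.0000,-3.0000,-5.0000)
cross product → J_v[:, 1] = (0.0000,-5.0000,3.0000)
J_ω[:, 1] = z_1
entry J[1][1] = -5.0000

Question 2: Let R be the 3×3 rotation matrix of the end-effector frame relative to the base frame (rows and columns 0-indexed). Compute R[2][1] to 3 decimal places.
1.000

End-effector y-axis (col 1 of R) = (0.0000,0.0000,1.0000)
R[2][1] = 1.0000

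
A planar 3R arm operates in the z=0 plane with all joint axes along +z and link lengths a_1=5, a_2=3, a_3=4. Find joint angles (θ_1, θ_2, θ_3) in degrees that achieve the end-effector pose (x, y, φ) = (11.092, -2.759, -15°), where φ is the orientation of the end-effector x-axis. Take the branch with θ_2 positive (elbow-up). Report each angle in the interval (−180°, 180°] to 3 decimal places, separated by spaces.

wrist centre = target − a_3·(cos φ, sin φ) = (7.2283, -1.7237)
cos θ_2 = (55.2195−5²−3²)/(2·5·3) = 0.7073; θ_2 = 44.9830° (elbow-up)
β = atan2(-1.7237,7.2283) = -13.4128°; ψ = atan2(2.1207,7.1219) = 16.5819°
θ_1 = β − ψ = -29.9946°
θ_3 = φ − θ_1 − θ_2 = -29.9884° (wrapped to (-180°,180°])

-29.995 44.983 -29.988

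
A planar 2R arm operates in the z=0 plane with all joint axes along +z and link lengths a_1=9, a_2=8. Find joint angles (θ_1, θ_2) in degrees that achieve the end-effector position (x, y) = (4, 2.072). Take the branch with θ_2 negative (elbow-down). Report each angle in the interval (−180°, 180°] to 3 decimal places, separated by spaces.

90.002 -149.999

cos θ_2 = (20.2932−9²−8²)/(2·9·8) = -0.8660; θ_2 = -149.9993° (elbow-down)
β = atan2(2.0720,4.0000) = 27.3842°; ψ = atan2(-4.0001,2.0718) = -62.6181°
θ_1 = β − ψ = 90.0022°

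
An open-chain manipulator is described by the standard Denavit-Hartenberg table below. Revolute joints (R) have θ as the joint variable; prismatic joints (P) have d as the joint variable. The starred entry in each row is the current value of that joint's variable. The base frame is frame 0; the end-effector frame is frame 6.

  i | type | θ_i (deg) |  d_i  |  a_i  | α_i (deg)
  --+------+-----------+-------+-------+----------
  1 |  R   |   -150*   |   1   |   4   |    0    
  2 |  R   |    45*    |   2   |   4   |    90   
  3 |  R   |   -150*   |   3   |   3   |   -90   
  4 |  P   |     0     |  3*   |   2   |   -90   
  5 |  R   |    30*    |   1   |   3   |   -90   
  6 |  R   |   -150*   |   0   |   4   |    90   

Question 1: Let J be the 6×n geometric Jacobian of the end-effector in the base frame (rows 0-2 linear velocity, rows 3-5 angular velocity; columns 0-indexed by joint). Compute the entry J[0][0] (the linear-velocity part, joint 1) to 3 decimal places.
axis z_0 = ẑ; lever o_n−o_0 = (-3.8870,-3.5783,-2.0981)
cross product → J_v[:, 0] = (3.5783,-3.8870,0.0000)
J_ω[:, 0] = z_0
entry J[0][0] = 3.5783

3.578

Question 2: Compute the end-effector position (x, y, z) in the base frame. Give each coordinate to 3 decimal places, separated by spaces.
-3.887 -3.578 -2.098

after link 1: o_1 = (-3.4641, -2.0000, 1.0000)
after link 2: o_2 = (-4.4994, -5.8637, 3.0000)
after link 3: o_3 = (-6.7247, -2.5777, 1.5000)
after link 4: o_4 = (-6.6647, -2.3536, -2.0981)
after link 5: o_5 = (-4.9223, 0.2854, -2.0981)
after link 6: o_6 = (-3.8870, -3.5783, -2.0981)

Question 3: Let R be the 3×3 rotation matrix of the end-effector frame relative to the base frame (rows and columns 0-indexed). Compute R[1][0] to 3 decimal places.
End-effector x-axis (col 0 of R) = (0.2588,-0.9659,-0.0000)
R[1][0] = -0.9659

-0.966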